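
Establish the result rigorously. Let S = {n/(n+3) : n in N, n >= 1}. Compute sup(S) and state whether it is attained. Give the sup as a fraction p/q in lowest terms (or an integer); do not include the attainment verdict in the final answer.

Analysis:
- Values: 1/4, 2/5, 1/2, 4/7, ... strictly increasing.
- Minimum is 1/4 (n=1); inf = 1/4 (attained).
- n/(n+3) = 1 - 3/(n+3) -> 1 from below as n -> infinity, and never equals 1.
- So sup = 1 (not attained).
Conclusion: sup(S) = 1, not attained in S.

1


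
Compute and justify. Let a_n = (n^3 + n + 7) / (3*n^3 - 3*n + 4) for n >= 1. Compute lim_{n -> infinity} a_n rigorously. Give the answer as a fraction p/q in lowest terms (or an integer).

Divide numerator and denominator by n^3, the highest power:
numerator / n^3 = 1 + n^(-2) + 7/n^3
denominator / n^3 = 3 - 3/n^2 + 4/n^3
As n -> infinity, all terms of the form c/n^k (k >= 1) tend to 0.
So numerator / n^3 -> 1 and denominator / n^3 -> 3.
Therefore lim a_n = 1/3.

1/3


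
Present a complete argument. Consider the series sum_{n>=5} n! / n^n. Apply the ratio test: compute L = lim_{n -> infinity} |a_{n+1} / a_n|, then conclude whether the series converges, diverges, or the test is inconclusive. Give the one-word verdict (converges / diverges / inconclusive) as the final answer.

Let a_n denote the general term. Form the ratio a_{n+1}/a_n and simplify:
a_{n+1}/a_n = (n/(n + 1))^n
Take the limit as n -> infinity: L = exp(-1).
Since L = exp(-1) < 1, the ratio test implies the series converges.

converges


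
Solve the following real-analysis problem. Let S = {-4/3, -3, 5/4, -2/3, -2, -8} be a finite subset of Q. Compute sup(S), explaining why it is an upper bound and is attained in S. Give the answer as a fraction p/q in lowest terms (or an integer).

S is finite, so sup(S) = max(S).
Sorted decreasing:
5/4, -2/3, -4/3, -2, -3, -8
The extremum is 5/4.
For every x in S, x <= 5/4. And 5/4 is in S, so it is attained.
Therefore sup(S) = 5/4.

5/4


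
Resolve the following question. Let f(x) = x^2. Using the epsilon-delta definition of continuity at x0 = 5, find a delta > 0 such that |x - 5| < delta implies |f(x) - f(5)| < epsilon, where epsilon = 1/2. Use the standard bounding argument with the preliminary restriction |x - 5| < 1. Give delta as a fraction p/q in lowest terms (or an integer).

Factor: |x^2 - (5)^2| = |x - 5| * |x + 5|.
Impose |x - 5| < 1 first. Then |x + 5| = |(x - 5) + 2*(5)| <= |x - 5| + 2*|5| < 1 + 10 = 11.
So |x^2 - (5)^2| < delta * 11.
We need delta * 11 <= 1/2, i.e. delta <= 1/2/11 = 1/22.
Since 1/22 < 1, this is tighter than 1; take delta = 1/22.
So delta = 1/22 works.

1/22


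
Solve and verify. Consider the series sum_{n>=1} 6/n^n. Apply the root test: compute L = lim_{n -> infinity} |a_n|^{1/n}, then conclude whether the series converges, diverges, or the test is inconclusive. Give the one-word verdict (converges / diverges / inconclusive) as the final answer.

Let a_n denote the general term. Form |a_n|^(1/n) and simplify:
|a_n|^(1/n) = 6^(1/n)/n
Take the limit as n -> infinity: L = 0.
Since L = 0 < 1, the root test implies convergence.

converges


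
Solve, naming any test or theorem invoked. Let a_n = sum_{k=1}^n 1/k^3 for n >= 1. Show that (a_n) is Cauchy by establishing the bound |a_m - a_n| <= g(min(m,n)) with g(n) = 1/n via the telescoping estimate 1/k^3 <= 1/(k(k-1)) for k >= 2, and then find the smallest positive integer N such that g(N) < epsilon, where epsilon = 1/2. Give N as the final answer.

For m > n >= 1: |a_m - a_n| = sum_{k=n+1}^m 1/k^3.
Use 1/k^3 <= 1/(k(k-1)) = 1/(k-1) - 1/k for k >= 2 (which holds since k^3 >= k^2 >= k(k-1) for k >= 2):
sum_{k=n+1}^m 1/k^3 <= sum_{k=n+1}^m (1/(k-1) - 1/k) = 1/n - 1/m <= 1/n.
By symmetry the same bound holds with n,m swapped, so |a_m - a_n| <= 1/min(m,n) = g(min(m,n)). Since g(n) -> 0, (a_n) is Cauchy.
Now solve g(N) < 1/2: 1/N < 1/2 <=> N > 1/(1/2) = 2.
The smallest integer strictly greater than 2 is N = 3.
Check: g(3) = 1/3 < 1/2; g(2) = 1/2 >= 1/2. So N = 3.

3


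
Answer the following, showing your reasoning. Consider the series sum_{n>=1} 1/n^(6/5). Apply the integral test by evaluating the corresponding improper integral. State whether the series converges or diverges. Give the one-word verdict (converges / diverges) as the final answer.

Let f(x) = x^(-6/5). Then f is positive, continuous, and decreasing on [1, infinity), so the integral test applies.
Compute the improper integral int_{1}^infinity f(x) dx:
  antiderivative F(x) = -5/x^(1/5).
  As x -> infinity, F(x) -> 0 (since p = 6/5 > 1).
  So int = F(infinity) - F(1) = 0 - (-5) = 5.
  Finite, so by the integral test, the series converges.

converges


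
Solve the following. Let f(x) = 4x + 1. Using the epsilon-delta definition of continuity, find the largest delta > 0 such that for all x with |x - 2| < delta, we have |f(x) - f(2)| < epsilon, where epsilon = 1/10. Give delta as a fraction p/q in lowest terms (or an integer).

We compute f(2) = 4*(2) + 1 = 9.
|f(x) - f(2)| = |4x + 1 - (9)| = |4(x - 2)| = 4|x - 2|.
We need 4|x - 2| < 1/10, i.e. |x - 2| < 1/10 / 4 = 1/40.
So any delta <= 1/40 works. Conversely, if delta > 1/40, then x = 2 + 1/40 satisfies |x - 2| = 1/40 < delta but |f(x) - f(2)| = 4 * 1/40 = 1/10, which is not < 1/10; so no larger delta works.
Hence the largest such delta is 1/40.

1/40


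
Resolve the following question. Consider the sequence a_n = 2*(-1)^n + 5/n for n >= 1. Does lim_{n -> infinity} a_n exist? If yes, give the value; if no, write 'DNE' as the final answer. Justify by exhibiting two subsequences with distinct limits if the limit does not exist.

Examine the behaviour of a_n along subsequences.
a_{2k} = 2 + 5/(2k) -> 2. a_{2k+1} = -2 + 5/(2k+1) -> -2.
Since these two subsequential limits are 2 and -2, distinct, the full sequence cannot converge (a convergent sequence has all subsequences tending to the same limit). So lim a_n does not exist.

DNE


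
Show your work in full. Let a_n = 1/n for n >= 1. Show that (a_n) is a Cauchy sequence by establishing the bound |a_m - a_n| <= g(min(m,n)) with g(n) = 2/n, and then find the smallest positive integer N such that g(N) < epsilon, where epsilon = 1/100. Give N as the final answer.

For any m, n >= 1, by the triangle inequality:
|a_m - a_n| = |1/m - 1/n| <= 1/m + 1/n <= 2/min(m,n).
So g(n) = 2/n bounds the Cauchy difference. Since g(n) -> 0, (a_n) is Cauchy.
Now solve g(N) < 1/100: 2/N < 1/100 <=> N > 2 / (1/100) = 200.
The smallest integer strictly greater than 200 is N = 201.
Check: g(201) = 2/201 = 2/201 < 1/100; g(200) = 1/100 >= 1/100. So N = 201.

201


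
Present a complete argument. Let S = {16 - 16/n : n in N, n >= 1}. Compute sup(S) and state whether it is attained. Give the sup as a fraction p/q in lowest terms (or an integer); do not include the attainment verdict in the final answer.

Analysis:
- Values: 0, 8, 32/3, 12, ... strictly increasing.
- Minimum is 0 (n=1); inf = 0 (attained).
- 16 - 16/n -> 16 from below; sup = 16, not attained.
Conclusion: sup(S) = 16, not attained in S.

16


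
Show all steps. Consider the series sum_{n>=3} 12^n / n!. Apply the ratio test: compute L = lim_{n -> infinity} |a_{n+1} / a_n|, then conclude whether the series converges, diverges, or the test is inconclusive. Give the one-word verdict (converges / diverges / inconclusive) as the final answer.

Let a_n denote the general term. Form the ratio a_{n+1}/a_n and simplify:
a_{n+1}/a_n = 12/(n + 1)
Take the limit as n -> infinity: L = 0.
Since L = 0 < 1, the ratio test implies the series converges.

converges


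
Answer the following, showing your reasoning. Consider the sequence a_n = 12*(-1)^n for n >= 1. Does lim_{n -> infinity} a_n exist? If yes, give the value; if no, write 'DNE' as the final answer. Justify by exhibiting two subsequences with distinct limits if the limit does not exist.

Examine the behaviour of a_n along subsequences.
Even-n subsequence a_{2k} = 12 -> 12. Odd-n subsequence a_{2k+1} = -12 -> -12.
Since these two subsequential limits are 12 and -12, distinct, the full sequence cannot converge (a convergent sequence has all subsequences tending to the same limit). So lim a_n does not exist.

DNE


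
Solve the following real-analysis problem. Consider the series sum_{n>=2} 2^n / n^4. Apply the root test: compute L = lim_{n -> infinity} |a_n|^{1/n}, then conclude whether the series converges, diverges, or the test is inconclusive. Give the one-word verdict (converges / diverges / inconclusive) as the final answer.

Let a_n denote the general term. Form |a_n|^(1/n) and simplify:
|a_n|^(1/n) = 2/n^(4/n)
Take the limit as n -> infinity: L = 2.
Since L = 2 > 1, the root test implies divergence.

diverges


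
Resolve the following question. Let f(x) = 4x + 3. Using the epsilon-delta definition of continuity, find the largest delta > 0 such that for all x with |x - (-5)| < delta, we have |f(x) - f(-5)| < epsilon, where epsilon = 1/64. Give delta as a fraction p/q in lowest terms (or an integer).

We compute f(-5) = 4*(-5) + 3 = -17.
|f(x) - f(-5)| = |4x + 3 - (-17)| = |4(x - (-5))| = 4|x - (-5)|.
We need 4|x - (-5)| < 1/64, i.e. |x - (-5)| < 1/64 / 4 = 1/256.
So any delta <= 1/256 works. Conversely, if delta > 1/256, then x = -5 + 1/256 satisfies |x - (-5)| = 1/256 < delta but |f(x) - f(-5)| = 4 * 1/256 = 1/64, which is not < 1/64; so no larger delta works.
Hence the largest such delta is 1/256.

1/256


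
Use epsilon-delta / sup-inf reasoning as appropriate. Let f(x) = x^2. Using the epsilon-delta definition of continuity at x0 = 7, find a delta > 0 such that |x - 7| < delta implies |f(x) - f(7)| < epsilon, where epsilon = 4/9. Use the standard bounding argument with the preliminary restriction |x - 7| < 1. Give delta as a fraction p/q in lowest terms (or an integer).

Factor: |x^2 - (7)^2| = |x - 7| * |x + 7|.
Impose |x - 7| < 1 first. Then |x + 7| = |(x - 7) + 2*(7)| <= |x - 7| + 2*|7| < 1 + 14 = 15.
So |x^2 - (7)^2| < delta * 15.
We need delta * 15 <= 4/9, i.e. delta <= 4/9/15 = 4/135.
Since 4/135 < 1, this is tighter than 1; take delta = 4/135.
So delta = 4/135 works.

4/135


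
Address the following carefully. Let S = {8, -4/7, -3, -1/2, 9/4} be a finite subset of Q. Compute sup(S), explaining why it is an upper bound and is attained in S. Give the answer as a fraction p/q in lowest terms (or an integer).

S is finite, so sup(S) = max(S).
Sorted decreasing:
8, 9/4, -1/2, -4/7, -3
The extremum is 8.
For every x in S, x <= 8. And 8 is in S, so it is attained.
Therefore sup(S) = 8.

8


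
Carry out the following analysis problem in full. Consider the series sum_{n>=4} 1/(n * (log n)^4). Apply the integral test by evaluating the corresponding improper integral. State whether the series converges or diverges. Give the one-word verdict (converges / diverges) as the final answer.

Let f(x) = 1/(x*log(x)^4). Then f is positive, continuous, and decreasing on [4, infinity), so the integral test applies.
Compute the improper integral int_{4}^infinity f(x) dx:
  antiderivative F(x) = -1/(3*log(x)^3).
  F(x) -> 0 as x -> infinity.  int = 0 - F(4) = 1/(3*log(4)^3) < infinity. By the integral test, the series converges.

converges


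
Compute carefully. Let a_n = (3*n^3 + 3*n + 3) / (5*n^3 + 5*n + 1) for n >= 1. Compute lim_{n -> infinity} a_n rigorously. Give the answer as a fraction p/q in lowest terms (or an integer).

Divide numerator and denominator by n^3, the highest power:
numerator / n^3 = 3 + 3/n^2 + 3/n^3
denominator / n^3 = 5 + 5/n^2 + n^(-3)
As n -> infinity, all terms of the form c/n^k (k >= 1) tend to 0.
So numerator / n^3 -> 3 and denominator / n^3 -> 5.
Therefore lim a_n = 3/5.

3/5


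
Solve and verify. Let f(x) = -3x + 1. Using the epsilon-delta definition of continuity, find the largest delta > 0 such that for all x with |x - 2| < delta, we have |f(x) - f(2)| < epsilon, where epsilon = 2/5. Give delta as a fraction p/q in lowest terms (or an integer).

We compute f(2) = -3*(2) + 1 = -5.
|f(x) - f(2)| = |-3x + 1 - (-5)| = |-3(x - 2)| = 3|x - 2|.
We need 3|x - 2| < 2/5, i.e. |x - 2| < 2/5 / 3 = 2/15.
So any delta <= 2/15 works. Conversely, if delta > 2/15, then x = 2 + 2/15 satisfies |x - 2| = 2/15 < delta but |f(x) - f(2)| = 3 * 2/15 = 2/5, which is not < 2/5; so no larger delta works.
Hence the largest such delta is 2/15.

2/15


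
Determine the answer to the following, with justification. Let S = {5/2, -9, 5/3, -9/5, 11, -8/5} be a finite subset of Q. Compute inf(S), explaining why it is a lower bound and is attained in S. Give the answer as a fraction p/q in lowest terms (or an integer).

S is finite, so inf(S) = min(S).
Sorted increasing:
-9, -9/5, -8/5, 5/3, 5/2, 11
The extremum is -9.
For every x in S, x >= -9. And -9 is in S, so it is attained.
Therefore inf(S) = -9.

-9


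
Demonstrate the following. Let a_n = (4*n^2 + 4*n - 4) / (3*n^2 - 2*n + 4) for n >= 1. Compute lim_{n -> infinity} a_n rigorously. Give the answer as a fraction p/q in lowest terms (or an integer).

Divide numerator and denominator by n^2, the highest power:
numerator / n^2 = 4 + 4/n - 4/n^2
denominator / n^2 = 3 - 2/n + 4/n^2
As n -> infinity, all terms of the form c/n^k (k >= 1) tend to 0.
So numerator / n^2 -> 4 and denominator / n^2 -> 3.
Therefore lim a_n = 4/3.

4/3


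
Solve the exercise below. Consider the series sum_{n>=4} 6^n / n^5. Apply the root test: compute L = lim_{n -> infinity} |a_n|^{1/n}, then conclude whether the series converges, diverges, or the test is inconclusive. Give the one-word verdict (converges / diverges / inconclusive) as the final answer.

Let a_n denote the general term. Form |a_n|^(1/n) and simplify:
|a_n|^(1/n) = 6/n^(5/n)
Take the limit as n -> infinity: L = 6.
Since L = 6 > 1, the root test implies divergence.

diverges


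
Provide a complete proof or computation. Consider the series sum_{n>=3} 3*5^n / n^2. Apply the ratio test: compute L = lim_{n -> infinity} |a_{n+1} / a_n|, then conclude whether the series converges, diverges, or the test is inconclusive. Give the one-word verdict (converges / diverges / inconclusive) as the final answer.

Let a_n denote the general term. Form the ratio a_{n+1}/a_n and simplify:
a_{n+1}/a_n = 5*n^2/(n + 1)^2
Take the limit as n -> infinity: L = 5.
Since L = 5 > 1 (or L = infinity), the ratio test implies the series diverges.

diverges


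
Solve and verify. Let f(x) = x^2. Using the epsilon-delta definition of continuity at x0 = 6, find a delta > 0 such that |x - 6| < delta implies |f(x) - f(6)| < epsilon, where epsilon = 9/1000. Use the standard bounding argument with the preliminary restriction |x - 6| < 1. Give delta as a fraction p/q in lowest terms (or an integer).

Factor: |x^2 - (6)^2| = |x - 6| * |x + 6|.
Impose |x - 6| < 1 first. Then |x + 6| = |(x - 6) + 2*(6)| <= |x - 6| + 2*|6| < 1 + 12 = 13.
So |x^2 - (6)^2| < delta * 13.
We need delta * 13 <= 9/1000, i.e. delta <= 9/1000/13 = 9/13000.
Since 9/13000 < 1, this is tighter than 1; take delta = 9/13000.
So delta = 9/13000 works.

9/13000


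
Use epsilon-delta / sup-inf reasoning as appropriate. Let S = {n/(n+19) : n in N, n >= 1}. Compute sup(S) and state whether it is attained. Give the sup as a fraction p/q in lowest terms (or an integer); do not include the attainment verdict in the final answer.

Analysis:
- Values: 1/20, 2/21, 3/22, 4/23, ... strictly increasing.
- Minimum is 1/20 (n=1); inf = 1/20 (attained).
- n/(n+19) = 1 - 19/(n+19) -> 1 from below as n -> infinity, and never equals 1.
- So sup = 1 (not attained).
Conclusion: sup(S) = 1, not attained in S.

1


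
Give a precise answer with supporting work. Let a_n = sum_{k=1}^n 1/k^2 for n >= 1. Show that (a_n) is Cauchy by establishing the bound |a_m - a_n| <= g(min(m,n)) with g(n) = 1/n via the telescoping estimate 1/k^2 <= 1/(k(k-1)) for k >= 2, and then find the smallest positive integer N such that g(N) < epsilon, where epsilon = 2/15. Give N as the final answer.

For m > n >= 1: |a_m - a_n| = sum_{k=n+1}^m 1/k^2.
Use 1/k^2 <= 1/(k(k-1)) = 1/(k-1) - 1/k for k >= 2:
sum_{k=n+1}^m 1/k^2 <= sum_{k=n+1}^m (1/(k-1) - 1/k) = 1/n - 1/m <= 1/n.
By symmetry the same bound holds with n,m swapped, so |a_m - a_n| <= 1/min(m,n) = g(min(m,n)). Since g(n) -> 0, (a_n) is Cauchy.
Now solve g(N) < 2/15: 1/N < 2/15 <=> N > 1/(2/15) = 15/2.
The smallest integer strictly greater than 15/2 is N = 8.
Check: g(8) = 1/8 < 2/15; g(7) = 1/7 >= 2/15. So N = 8.

8


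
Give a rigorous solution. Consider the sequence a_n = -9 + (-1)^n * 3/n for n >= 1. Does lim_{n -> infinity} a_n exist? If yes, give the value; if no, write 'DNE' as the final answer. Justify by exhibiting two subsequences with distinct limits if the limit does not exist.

Examine the behaviour of a_n along subsequences.
Even-n subsequence a_{2k} = -9 + 3/(2k) -> -9. Odd-n subsequence a_{2k+1} = -9 - 3/(2k+1) -> -9. Both tend to -9, which suggests the limit is -9; verify directly.
|a_n - (-9)| = |(-1)^n * 3/n| = 3/n for every n >= 1.
Given epsilon > 0, choose a positive integer N > 3/epsilon. Then for all n >= N, |a_n - (-9)| = 3/n <= 3/N < epsilon.
So by the definition of the limit, lim a_n exists and equals -9.

-9


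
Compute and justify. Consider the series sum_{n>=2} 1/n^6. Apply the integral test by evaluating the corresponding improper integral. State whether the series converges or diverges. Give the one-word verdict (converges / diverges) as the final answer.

Let f(x) = x^(-6). Then f is positive, continuous, and decreasing on [2, infinity), so the integral test applies.
Compute the improper integral int_{2}^infinity f(x) dx:
  antiderivative F(x) = -1/(5*x^5).
  As x -> infinity, F(x) -> 0 (since p = 6 > 1).
  So int = F(infinity) - F(2) = 0 - (-1/160) = 1/160.
  Finite, so by the integral test, the series converges.

converges


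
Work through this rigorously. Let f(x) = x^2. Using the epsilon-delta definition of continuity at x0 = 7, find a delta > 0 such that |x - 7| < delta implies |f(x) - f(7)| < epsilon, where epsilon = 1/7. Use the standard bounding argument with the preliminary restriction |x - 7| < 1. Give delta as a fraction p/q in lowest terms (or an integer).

Factor: |x^2 - (7)^2| = |x - 7| * |x + 7|.
Impose |x - 7| < 1 first. Then |x + 7| = |(x - 7) + 2*(7)| <= |x - 7| + 2*|7| < 1 + 14 = 15.
So |x^2 - (7)^2| < delta * 15.
We need delta * 15 <= 1/7, i.e. delta <= 1/7/15 = 1/105.
Since 1/105 < 1, this is tighter than 1; take delta = 1/105.
So delta = 1/105 works.

1/105


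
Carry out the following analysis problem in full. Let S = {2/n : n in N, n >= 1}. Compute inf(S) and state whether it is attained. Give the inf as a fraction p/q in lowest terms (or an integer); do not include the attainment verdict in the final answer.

Analysis:
- Values: 2, 1, 2/3, 1/2, ... strictly decreasing.
- The maximum is 2 (n=1); sup = 2 (attained).
- The set is bounded below by 0; 2/n -> 0 so 0 is the greatest lower bound.
- 0 is not in the set, so inf = 0 is not attained.
Conclusion: inf(S) = 0, not attained in S.

0


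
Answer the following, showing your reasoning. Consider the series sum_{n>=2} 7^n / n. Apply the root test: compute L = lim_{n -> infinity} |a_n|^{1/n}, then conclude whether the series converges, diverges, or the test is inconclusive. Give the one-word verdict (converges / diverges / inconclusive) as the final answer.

Let a_n denote the general term. Form |a_n|^(1/n) and simplify:
|a_n|^(1/n) = 7/n^(1/n)
Take the limit as n -> infinity: L = 7.
Since L = 7 > 1, the root test implies divergence.

diverges


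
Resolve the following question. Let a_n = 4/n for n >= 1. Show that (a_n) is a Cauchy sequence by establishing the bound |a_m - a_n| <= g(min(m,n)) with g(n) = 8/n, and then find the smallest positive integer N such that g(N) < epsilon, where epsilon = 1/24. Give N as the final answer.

For any m, n >= 1, by the triangle inequality:
|a_m - a_n| = |4/m - 4/n| <= 4*1/m + 4*1/n <= 8/min(m,n).
So g(n) = 8/n bounds the Cauchy difference. Since g(n) -> 0, (a_n) is Cauchy.
Now solve g(N) < 1/24: 8/N < 1/24 <=> N > 8 / (1/24) = 192.
The smallest integer strictly greater than 192 is N = 193.
Check: g(193) = 8/193 = 8/193 < 1/24; g(192) = 1/24 >= 1/24. So N = 193.

193


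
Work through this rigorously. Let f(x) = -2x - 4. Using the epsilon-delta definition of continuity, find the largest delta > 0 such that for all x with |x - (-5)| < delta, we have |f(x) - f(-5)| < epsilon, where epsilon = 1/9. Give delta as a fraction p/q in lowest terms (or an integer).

We compute f(-5) = -2*(-5) - 4 = 6.
|f(x) - f(-5)| = |-2x - 4 - (6)| = |-2(x - (-5))| = 2|x - (-5)|.
We need 2|x - (-5)| < 1/9, i.e. |x - (-5)| < 1/9 / 2 = 1/18.
So any delta <= 1/18 works. Conversely, if delta > 1/18, then x = -5 + 1/18 satisfies |x - (-5)| = 1/18 < delta but |f(x) - f(-5)| = 2 * 1/18 = 1/9, which is not < 1/9; so no larger delta works.
Hence the largest such delta is 1/18.

1/18


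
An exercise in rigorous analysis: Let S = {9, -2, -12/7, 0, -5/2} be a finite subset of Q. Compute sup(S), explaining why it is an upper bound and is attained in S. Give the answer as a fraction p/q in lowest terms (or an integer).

S is finite, so sup(S) = max(S).
Sorted decreasing:
9, 0, -12/7, -2, -5/2
The extremum is 9.
For every x in S, x <= 9. And 9 is in S, so it is attained.
Therefore sup(S) = 9.

9


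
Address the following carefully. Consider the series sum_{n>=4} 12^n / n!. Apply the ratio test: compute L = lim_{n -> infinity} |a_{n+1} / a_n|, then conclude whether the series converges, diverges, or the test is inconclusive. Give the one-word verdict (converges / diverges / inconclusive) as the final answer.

Let a_n denote the general term. Form the ratio a_{n+1}/a_n and simplify:
a_{n+1}/a_n = 12/(n + 1)
Take the limit as n -> infinity: L = 0.
Since L = 0 < 1, the ratio test implies the series converges.

converges


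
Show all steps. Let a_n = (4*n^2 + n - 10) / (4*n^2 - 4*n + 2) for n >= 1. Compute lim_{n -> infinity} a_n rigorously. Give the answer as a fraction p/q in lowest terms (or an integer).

Divide numerator and denominator by n^2, the highest power:
numerator / n^2 = 4 + 1/n - 10/n^2
denominator / n^2 = 4 - 4/n + 2/n^2
As n -> infinity, all terms of the form c/n^k (k >= 1) tend to 0.
So numerator / n^2 -> 4 and denominator / n^2 -> 4.
Therefore lim a_n = 1.

1


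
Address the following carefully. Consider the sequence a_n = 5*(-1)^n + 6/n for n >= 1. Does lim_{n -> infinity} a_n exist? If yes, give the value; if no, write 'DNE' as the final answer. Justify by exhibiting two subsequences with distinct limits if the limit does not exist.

Examine the behaviour of a_n along subsequences.
a_{2k} = 5 + 6/(2k) -> 5. a_{2k+1} = -5 + 6/(2k+1) -> -5.
Since these two subsequential limits are 5 and -5, distinct, the full sequence cannot converge (a convergent sequence has all subsequences tending to the same limit). So lim a_n does not exist.

DNE


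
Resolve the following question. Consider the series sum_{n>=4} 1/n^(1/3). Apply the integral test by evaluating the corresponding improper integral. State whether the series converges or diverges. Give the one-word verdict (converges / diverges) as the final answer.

Let f(x) = x^(-1/3). Then f is positive, continuous, and decreasing on [4, infinity), so the integral test applies.
Compute the improper integral int_{4}^infinity f(x) dx:
  antiderivative F(x) = 3*x^(2/3)/2.
  As x -> infinity, F(x) -> infinity (since p = 1/3 < 1).
  So the integral diverges. By the integral test, the series diverges.

diverges


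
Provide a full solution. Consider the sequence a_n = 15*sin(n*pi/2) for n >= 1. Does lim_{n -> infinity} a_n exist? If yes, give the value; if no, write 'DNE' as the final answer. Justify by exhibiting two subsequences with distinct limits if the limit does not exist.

Examine the behaviour of a_n along subsequences.
a_{4k+1} = 15*sin(pi/2 + 2k*pi) = 15 -> 15. a_{4k+3} = 15*sin(3pi/2 + 2k*pi) = -15 -> -15.
Since these two subsequential limits are 15 and -15, distinct, the full sequence cannot converge (a convergent sequence has all subsequences tending to the same limit). So lim a_n does not exist.

DNE


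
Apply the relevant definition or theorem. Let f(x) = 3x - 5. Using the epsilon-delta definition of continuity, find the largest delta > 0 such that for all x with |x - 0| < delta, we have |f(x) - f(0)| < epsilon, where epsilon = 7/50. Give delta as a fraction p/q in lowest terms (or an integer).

We compute f(0) = 3*(0) - 5 = -5.
|f(x) - f(0)| = |3x - 5 - (-5)| = |3(x - 0)| = 3|x - 0|.
We need 3|x - 0| < 7/50, i.e. |x - 0| < 7/50 / 3 = 7/150.
So any delta <= 7/150 works. Conversely, if delta > 7/150, then x = 0 + 7/150 satisfies |x - 0| = 7/150 < delta but |f(x) - f(0)| = 3 * 7/150 = 7/50, which is not < 7/50; so no larger delta works.
Hence the largest such delta is 7/150.

7/150


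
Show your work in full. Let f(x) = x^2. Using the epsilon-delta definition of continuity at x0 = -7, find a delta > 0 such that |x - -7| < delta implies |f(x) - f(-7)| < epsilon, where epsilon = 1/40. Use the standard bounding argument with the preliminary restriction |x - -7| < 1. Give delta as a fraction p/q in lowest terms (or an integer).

Factor: |x^2 - (-7)^2| = |x - -7| * |x + -7|.
Impose |x - -7| < 1 first. Then |x + -7| = |(x - -7) + 2*(-7)| <= |x - -7| + 2*|-7| < 1 + 14 = 15.
So |x^2 - (-7)^2| < delta * 15.
We need delta * 15 <= 1/40, i.e. delta <= 1/40/15 = 1/600.
Since 1/600 < 1, this is tighter than 1; take delta = 1/600.
So delta = 1/600 works.

1/600


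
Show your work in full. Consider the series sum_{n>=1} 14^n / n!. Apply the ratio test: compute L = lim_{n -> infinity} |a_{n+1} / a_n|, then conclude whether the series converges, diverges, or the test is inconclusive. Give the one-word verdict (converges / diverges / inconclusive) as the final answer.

Let a_n denote the general term. Form the ratio a_{n+1}/a_n and simplify:
a_{n+1}/a_n = 14/(n + 1)
Take the limit as n -> infinity: L = 0.
Since L = 0 < 1, the ratio test implies the series converges.

converges


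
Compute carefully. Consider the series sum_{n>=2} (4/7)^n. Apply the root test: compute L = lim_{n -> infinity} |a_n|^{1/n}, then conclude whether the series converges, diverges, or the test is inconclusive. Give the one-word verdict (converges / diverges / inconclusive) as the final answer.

Let a_n denote the general term. Form |a_n|^(1/n) and simplify:
|a_n|^(1/n) = 4/7
Take the limit as n -> infinity: L = 4/7.
Since L = 4/7 < 1, the root test implies convergence.

converges


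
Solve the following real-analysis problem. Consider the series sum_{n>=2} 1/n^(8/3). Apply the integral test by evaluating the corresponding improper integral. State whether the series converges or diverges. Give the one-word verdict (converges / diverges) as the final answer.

Let f(x) = x^(-8/3). Then f is positive, continuous, and decreasing on [2, infinity), so the integral test applies.
Compute the improper integral int_{2}^infinity f(x) dx:
  antiderivative F(x) = -3/(5*x^(5/3)).
  As x -> infinity, F(x) -> 0 (since p = 8/3 > 1).
  So int = F(infinity) - F(2) = 0 - (-3*2^(1/3)/20) = 3*2^(1/3)/20.
  Finite, so by the integral test, the series converges.

converges


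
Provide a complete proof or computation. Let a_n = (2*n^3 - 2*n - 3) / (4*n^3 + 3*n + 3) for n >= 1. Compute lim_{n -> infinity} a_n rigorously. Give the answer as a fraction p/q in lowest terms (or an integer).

Divide numerator and denominator by n^3, the highest power:
numerator / n^3 = 2 - 2/n^2 - 3/n^3
denominator / n^3 = 4 + 3/n^2 + 3/n^3
As n -> infinity, all terms of the form c/n^k (k >= 1) tend to 0.
So numerator / n^3 -> 2 and denominator / n^3 -> 4.
Therefore lim a_n = 1/2.

1/2


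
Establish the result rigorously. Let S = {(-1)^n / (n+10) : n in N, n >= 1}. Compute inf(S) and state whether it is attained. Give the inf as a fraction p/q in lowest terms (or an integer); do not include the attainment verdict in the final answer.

Analysis:
- Values: -1/11, 1/12, -1/13, 1/14, -1/15, ...
- Positive terms (even n): 1/(2+10), 1/(4+10), ... decreasing -> max = 1/12 (n=2).
- Negative terms (odd n): -1/(1+10), -1/(3+10), ... increasing -> min = -1/11 (n=1).
- So sup = 1/12 (attained at n=2); inf = -1/11 (attained at n=1).
Conclusion: inf(S) = -1/11, attained in S.

-1/11


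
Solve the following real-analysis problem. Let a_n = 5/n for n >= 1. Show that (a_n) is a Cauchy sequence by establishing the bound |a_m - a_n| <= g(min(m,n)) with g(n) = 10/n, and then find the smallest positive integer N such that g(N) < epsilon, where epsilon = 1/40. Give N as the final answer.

For any m, n >= 1, by the triangle inequality:
|a_m - a_n| = |5/m - 5/n| <= 5*1/m + 5*1/n <= 10/min(m,n).
So g(n) = 10/n bounds the Cauchy difference. Since g(n) -> 0, (a_n) is Cauchy.
Now solve g(N) < 1/40: 10/N < 1/40 <=> N > 10 / (1/40) = 400.
The smallest integer strictly greater than 400 is N = 401.
Check: g(401) = 10/401 = 10/401 < 1/40; g(400) = 1/40 >= 1/40. So N = 401.

401


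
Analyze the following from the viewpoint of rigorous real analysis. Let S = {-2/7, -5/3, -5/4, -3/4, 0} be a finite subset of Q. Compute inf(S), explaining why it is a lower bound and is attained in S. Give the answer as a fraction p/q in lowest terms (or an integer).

S is finite, so inf(S) = min(S).
Sorted increasing:
-5/3, -5/4, -3/4, -2/7, 0
The extremum is -5/3.
For every x in S, x >= -5/3. And -5/3 is in S, so it is attained.
Therefore inf(S) = -5/3.

-5/3


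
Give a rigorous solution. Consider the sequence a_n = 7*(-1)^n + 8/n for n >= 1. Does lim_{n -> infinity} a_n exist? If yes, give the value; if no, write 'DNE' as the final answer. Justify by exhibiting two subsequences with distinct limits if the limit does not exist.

Examine the behaviour of a_n along subsequences.
a_{2k} = 7 + 8/(2k) -> 7. a_{2k+1} = -7 + 8/(2k+1) -> -7.
Since these two subsequential limits are 7 and -7, distinct, the full sequence cannot converge (a convergent sequence has all subsequences tending to the same limit). So lim a_n does not exist.

DNE


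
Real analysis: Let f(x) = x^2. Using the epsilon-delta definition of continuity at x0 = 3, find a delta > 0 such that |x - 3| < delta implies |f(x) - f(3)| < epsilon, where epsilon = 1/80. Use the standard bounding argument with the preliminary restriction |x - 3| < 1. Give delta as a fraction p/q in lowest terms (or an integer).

Factor: |x^2 - (3)^2| = |x - 3| * |x + 3|.
Impose |x - 3| < 1 first. Then |x + 3| = |(x - 3) + 2*(3)| <= |x - 3| + 2*|3| < 1 + 6 = 7.
So |x^2 - (3)^2| < delta * 7.
We need delta * 7 <= 1/80, i.e. delta <= 1/80/7 = 1/560.
Since 1/560 < 1, this is tighter than 1; take delta = 1/560.
So delta = 1/560 works.

1/560


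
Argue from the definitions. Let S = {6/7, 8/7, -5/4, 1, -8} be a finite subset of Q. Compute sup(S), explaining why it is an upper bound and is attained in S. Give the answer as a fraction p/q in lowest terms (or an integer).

S is finite, so sup(S) = max(S).
Sorted decreasing:
8/7, 1, 6/7, -5/4, -8
The extremum is 8/7.
For every x in S, x <= 8/7. And 8/7 is in S, so it is attained.
Therefore sup(S) = 8/7.

8/7


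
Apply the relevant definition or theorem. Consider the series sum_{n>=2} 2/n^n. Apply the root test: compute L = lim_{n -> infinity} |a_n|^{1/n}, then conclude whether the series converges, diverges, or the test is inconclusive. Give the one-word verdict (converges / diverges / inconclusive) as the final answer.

Let a_n denote the general term. Form |a_n|^(1/n) and simplify:
|a_n|^(1/n) = 2^(1/n)/n
Take the limit as n -> infinity: L = 0.
Since L = 0 < 1, the root test implies convergence.

converges


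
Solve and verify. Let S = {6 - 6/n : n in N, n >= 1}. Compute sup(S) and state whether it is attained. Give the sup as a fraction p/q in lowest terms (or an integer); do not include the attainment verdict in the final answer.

Analysis:
- Values: 0, 3, 4, 9/2, ... strictly increasing.
- Minimum is 0 (n=1); inf = 0 (attained).
- 6 - 6/n -> 6 from below; sup = 6, not attained.
Conclusion: sup(S) = 6, not attained in S.

6


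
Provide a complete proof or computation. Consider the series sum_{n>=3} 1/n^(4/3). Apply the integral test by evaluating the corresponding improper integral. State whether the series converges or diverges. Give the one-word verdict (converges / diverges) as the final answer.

Let f(x) = x^(-4/3). Then f is positive, continuous, and decreasing on [3, infinity), so the integral test applies.
Compute the improper integral int_{3}^infinity f(x) dx:
  antiderivative F(x) = -3/x^(1/3).
  As x -> infinity, F(x) -> 0 (since p = 4/3 > 1).
  So int = F(infinity) - F(3) = 0 - (-3^(2/3)) = 3^(2/3).
  Finite, so by the integral test, the series converges.

converges


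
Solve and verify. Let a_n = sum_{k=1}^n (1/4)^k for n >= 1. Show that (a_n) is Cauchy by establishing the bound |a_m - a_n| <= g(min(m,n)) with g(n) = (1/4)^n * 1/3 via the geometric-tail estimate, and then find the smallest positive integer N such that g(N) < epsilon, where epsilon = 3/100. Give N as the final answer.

For m > n >= 1: |a_m - a_n| = sum_{k=n+1}^m (1/4)^k < sum_{k=n+1}^infinity (1/4)^k = (1/4)^(n+1) / (1 - 1/4) = (1/4)^n * (1/4) * (4/3) = (1/4)^n * 1/3.
So g(n) = (1/4)^n / 3. Since g(n) -> 0, (a_n) is Cauchy.
Now solve g(N) < 3/100: (1/4)^N / 3 < 3/100 <=> 4^N > 1 / (3 * 3/100) = 100/9.
Check powers of 4: 4^1 = 4 <= 100/9, 4^2 = 16 > 100/9.
So the smallest such N is 2. Check: g(2) = 1/(3 * 16) = 1/48 < 3/100.

2


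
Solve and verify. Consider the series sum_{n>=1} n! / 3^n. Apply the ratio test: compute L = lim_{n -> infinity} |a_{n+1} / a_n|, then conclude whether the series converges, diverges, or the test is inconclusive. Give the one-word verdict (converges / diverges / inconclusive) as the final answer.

Let a_n denote the general term. Form the ratio a_{n+1}/a_n and simplify:
a_{n+1}/a_n = n/3 + 1/3
Take the limit as n -> infinity: L = infinity.
Since L = infinity > 1 (or L = infinity), the ratio test implies the series diverges.

diverges


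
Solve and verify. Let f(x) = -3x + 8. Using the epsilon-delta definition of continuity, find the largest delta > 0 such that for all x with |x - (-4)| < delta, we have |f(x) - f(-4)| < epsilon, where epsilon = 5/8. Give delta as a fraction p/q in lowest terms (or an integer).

We compute f(-4) = -3*(-4) + 8 = 20.
|f(x) - f(-4)| = |-3x + 8 - (20)| = |-3(x - (-4))| = 3|x - (-4)|.
We need 3|x - (-4)| < 5/8, i.e. |x - (-4)| < 5/8 / 3 = 5/24.
So any delta <= 5/24 works. Conversely, if delta > 5/24, then x = -4 + 5/24 satisfies |x - (-4)| = 5/24 < delta but |f(x) - f(-4)| = 3 * 5/24 = 5/8, which is not < 5/8; so no larger delta works.
Hence the largest such delta is 5/24.

5/24


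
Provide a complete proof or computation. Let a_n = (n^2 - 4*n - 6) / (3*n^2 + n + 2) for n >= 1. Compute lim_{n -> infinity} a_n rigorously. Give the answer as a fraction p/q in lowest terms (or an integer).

Divide numerator and denominator by n^2, the highest power:
numerator / n^2 = 1 - 4/n - 6/n^2
denominator / n^2 = 3 + 1/n + 2/n^2
As n -> infinity, all terms of the form c/n^k (k >= 1) tend to 0.
So numerator / n^2 -> 1 and denominator / n^2 -> 3.
Therefore lim a_n = 1/3.

1/3


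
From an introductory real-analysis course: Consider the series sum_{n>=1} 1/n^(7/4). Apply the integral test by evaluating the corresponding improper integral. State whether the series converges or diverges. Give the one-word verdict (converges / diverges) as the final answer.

Let f(x) = x^(-7/4). Then f is positive, continuous, and decreasing on [1, infinity), so the integral test applies.
Compute the improper integral int_{1}^infinity f(x) dx:
  antiderivative F(x) = -4/(3*x^(3/4)).
  As x -> infinity, F(x) -> 0 (since p = 7/4 > 1).
  So int = F(infinity) - F(1) = 0 - (-4/3) = 4/3.
  Finite, so by the integral test, the series converges.

converges


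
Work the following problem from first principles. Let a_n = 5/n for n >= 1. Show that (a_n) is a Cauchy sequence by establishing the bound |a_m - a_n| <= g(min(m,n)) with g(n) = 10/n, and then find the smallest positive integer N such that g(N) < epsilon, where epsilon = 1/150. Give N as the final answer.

For any m, n >= 1, by the triangle inequality:
|a_m - a_n| = |5/m - 5/n| <= 5*1/m + 5*1/n <= 10/min(m,n).
So g(n) = 10/n bounds the Cauchy difference. Since g(n) -> 0, (a_n) is Cauchy.
Now solve g(N) < 1/150: 10/N < 1/150 <=> N > 10 / (1/150) = 1500.
The smallest integer strictly greater than 1500 is N = 1501.
Check: g(1501) = 10/1501 = 10/1501 < 1/150; g(1500) = 1/150 >= 1/150. So N = 1501.

1501


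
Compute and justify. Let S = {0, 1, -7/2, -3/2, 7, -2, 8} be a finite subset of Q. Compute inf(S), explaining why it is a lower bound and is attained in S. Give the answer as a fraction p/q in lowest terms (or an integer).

S is finite, so inf(S) = min(S).
Sorted increasing:
-7/2, -2, -3/2, 0, 1, 7, 8
The extremum is -7/2.
For every x in S, x >= -7/2. And -7/2 is in S, so it is attained.
Therefore inf(S) = -7/2.

-7/2


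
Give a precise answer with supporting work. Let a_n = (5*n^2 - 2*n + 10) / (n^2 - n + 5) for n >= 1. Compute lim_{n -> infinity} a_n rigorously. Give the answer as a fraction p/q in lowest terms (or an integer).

Divide numerator and denominator by n^2, the highest power:
numerator / n^2 = 5 - 2/n + 10/n^2
denominator / n^2 = 1 - 1/n + 5/n^2
As n -> infinity, all terms of the form c/n^k (k >= 1) tend to 0.
So numerator / n^2 -> 5 and denominator / n^2 -> 1.
Therefore lim a_n = 5.

5


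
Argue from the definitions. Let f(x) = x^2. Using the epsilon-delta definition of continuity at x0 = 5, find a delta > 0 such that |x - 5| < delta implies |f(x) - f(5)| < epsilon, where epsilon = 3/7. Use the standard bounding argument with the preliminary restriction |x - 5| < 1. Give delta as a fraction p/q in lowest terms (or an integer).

Factor: |x^2 - (5)^2| = |x - 5| * |x + 5|.
Impose |x - 5| < 1 first. Then |x + 5| = |(x - 5) + 2*(5)| <= |x - 5| + 2*|5| < 1 + 10 = 11.
So |x^2 - (5)^2| < delta * 11.
We need delta * 11 <= 3/7, i.e. delta <= 3/7/11 = 3/77.
Since 3/77 < 1, this is tighter than 1; take delta = 3/77.
So delta = 3/77 works.

3/77


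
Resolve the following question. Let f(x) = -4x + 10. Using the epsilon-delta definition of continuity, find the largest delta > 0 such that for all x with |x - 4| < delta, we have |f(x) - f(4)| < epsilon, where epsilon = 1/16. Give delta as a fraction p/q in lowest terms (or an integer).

We compute f(4) = -4*(4) + 10 = -6.
|f(x) - f(4)| = |-4x + 10 - (-6)| = |-4(x - 4)| = 4|x - 4|.
We need 4|x - 4| < 1/16, i.e. |x - 4| < 1/16 / 4 = 1/64.
So any delta <= 1/64 works. Conversely, if delta > 1/64, then x = 4 + 1/64 satisfies |x - 4| = 1/64 < delta but |f(x) - f(4)| = 4 * 1/64 = 1/16, which is not < 1/16; so no larger delta works.
Hence the largest such delta is 1/64.

1/64


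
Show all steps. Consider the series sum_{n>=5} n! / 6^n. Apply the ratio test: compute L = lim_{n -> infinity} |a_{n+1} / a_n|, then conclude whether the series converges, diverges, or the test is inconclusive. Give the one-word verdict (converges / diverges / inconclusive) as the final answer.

Let a_n denote the general term. Form the ratio a_{n+1}/a_n and simplify:
a_{n+1}/a_n = n/6 + 1/6
Take the limit as n -> infinity: L = infinity.
Since L = infinity > 1 (or L = infinity), the ratio test implies the series diverges.

diverges


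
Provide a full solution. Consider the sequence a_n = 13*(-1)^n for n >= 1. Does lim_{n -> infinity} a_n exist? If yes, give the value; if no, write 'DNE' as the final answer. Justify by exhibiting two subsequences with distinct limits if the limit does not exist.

Examine the behaviour of a_n along subsequences.
Even-n subsequence a_{2k} = 13 -> 13. Odd-n subsequence a_{2k+1} = -13 -> -13.
Since these two subsequential limits are 13 and -13, distinct, the full sequence cannot converge (a convergent sequence has all subsequences tending to the same limit). So lim a_n does not exist.

DNE


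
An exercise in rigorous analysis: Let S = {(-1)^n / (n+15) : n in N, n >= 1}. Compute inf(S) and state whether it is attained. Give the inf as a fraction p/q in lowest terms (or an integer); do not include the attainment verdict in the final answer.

Analysis:
- Values: -1/16, 1/17, -1/18, 1/19, -1/20, ...
- Positive terms (even n): 1/(2+15), 1/(4+15), ... decreasing -> max = 1/17 (n=2).
- Negative terms (odd n): -1/(1+15), -1/(3+15), ... increasing -> min = -1/16 (n=1).
- So sup = 1/17 (attained at n=2); inf = -1/16 (attained at n=1).
Conclusion: inf(S) = -1/16, attained in S.

-1/16
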